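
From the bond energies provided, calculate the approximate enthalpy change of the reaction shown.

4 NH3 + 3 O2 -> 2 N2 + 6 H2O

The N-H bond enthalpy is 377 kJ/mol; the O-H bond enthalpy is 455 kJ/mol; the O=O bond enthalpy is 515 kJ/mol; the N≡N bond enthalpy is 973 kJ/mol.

ΔH ≈ −1337 kJ

Bonds broken (reactants):
  N-H: 12 × 377 = 4524
  O=O: 3 × 515 = 1545
  Σ(broken) = 6069 kJ
Bonds formed (products):
  N≡N: 2 × 973 = 1946
  O-H: 12 × 455 = 5460
  Σ(formed) = 7406 kJ
ΔH = Σ(broken) − Σ(formed) = 6069 − 7406 = −1337 kJ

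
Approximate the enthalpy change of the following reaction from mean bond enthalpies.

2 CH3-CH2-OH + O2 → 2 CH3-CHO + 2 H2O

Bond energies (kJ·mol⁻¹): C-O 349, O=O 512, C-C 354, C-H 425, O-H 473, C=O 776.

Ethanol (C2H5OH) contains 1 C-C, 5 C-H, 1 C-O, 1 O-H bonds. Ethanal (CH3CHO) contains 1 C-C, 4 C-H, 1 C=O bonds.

Bonds broken (reactants):
  C-C: 2 × 354 = 708
  C-H: 10 × 425 = 4250
  C-O: 2 × 349 = 698
  O-H: 2 × 473 = 946
  O=O: 1 × 512 = 512
  Σ(broken) = 7114 kJ
Bonds formed (products):
  C-C: 2 × 354 = 708
  C-H: 8 × 425 = 3400
  C=O: 2 × 776 = 1552
  O-H: 4 × 473 = 1892
  Σ(formed) = 7552 kJ
ΔH = Σ(broken) − Σ(formed) = 7114 − 7552 = −438 kJ

ΔH ≈ −438 kJ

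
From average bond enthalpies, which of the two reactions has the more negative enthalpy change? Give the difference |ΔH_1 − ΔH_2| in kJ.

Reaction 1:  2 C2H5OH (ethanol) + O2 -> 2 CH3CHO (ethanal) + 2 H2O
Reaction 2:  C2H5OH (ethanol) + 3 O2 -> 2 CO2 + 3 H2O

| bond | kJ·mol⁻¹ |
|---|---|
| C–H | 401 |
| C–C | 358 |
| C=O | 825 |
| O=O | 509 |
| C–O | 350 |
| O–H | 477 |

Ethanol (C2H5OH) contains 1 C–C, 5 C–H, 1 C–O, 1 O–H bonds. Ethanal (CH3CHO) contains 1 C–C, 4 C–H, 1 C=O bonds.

Reaction 2, by 852 kJ

Reaction 1:
  Bonds broken (reactants):
    C–C: 2 × 358 = 716
    C–H: 10 × 401 = 4010
    C–O: 2 × 350 = 700
    O–H: 2 × 477 = 954
    O=O: 1 × 509 = 509
    Σ(broken) = 6889 kJ
  Bonds formed (products):
    C–C: 2 × 358 = 716
    C–H: 8 × 401 = 3208
    C=O: 2 × 825 = 1650
    O–H: 4 × 477 = 1908
    Σ(formed) = 7482 kJ
  ΔH_1 = 6889 − 7482 = −593 kJ
Reaction 2:
  Bonds broken (reactants):
    C–C: 1 × 358 = 358
    C–H: 5 × 401 = 2005
    C–O: 1 × 350 = 350
    O–H: 1 × 477 = 477
    O=O: 3 × 509 = 1527
    Σ(broken) = 4717 kJ
  Bonds formed (products):
    C=O: 4 × 825 = 3300
    O–H: 6 × 477 = 2862
    Σ(formed) = 6162 kJ
  ΔH_2 = 4717 − 6162 = −1445 kJ
ΔH_1 − ΔH_2 = +852 kJ, so reaction 2 has the more negative ΔH; |ΔH_1 − ΔH_2| = 852 kJ.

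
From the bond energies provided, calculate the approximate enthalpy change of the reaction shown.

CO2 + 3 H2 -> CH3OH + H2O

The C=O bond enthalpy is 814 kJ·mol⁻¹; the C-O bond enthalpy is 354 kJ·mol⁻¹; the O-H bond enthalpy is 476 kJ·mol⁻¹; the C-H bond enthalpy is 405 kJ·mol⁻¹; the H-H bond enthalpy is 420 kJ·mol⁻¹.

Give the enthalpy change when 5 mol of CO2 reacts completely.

ΔH = −545 kJ

Bonds broken (reactants):
  C=O: 2 × 814 = 1628
  H-H: 3 × 420 = 1260
  Σ(broken) = 2888 kJ
Bonds formed (products):
  C-H: 3 × 405 = 1215
  C-O: 1 × 354 = 354
  O-H: 3 × 476 = 1428
  Σ(formed) = 2997 kJ
ΔH = Σ(broken) − Σ(formed) = 2888 − 2997 = −109 kJ
For 5× the reaction as written: 5 × (−109) = −545 kJ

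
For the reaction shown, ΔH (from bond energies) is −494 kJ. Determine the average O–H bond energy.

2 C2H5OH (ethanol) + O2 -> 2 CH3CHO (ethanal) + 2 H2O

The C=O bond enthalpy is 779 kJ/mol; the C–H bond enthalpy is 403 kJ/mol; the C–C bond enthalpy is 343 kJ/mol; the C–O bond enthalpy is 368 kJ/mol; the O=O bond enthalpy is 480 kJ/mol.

D(O–H) ≈ 479 kJ/mol

Let D be the O–H bond energy.
Σ(broken) = 2×343 + 10×403 + 2×368 + 2×D + 1×480 = 5932 + 2D
Σ(formed) = 2×343 + 8×403 + 2×779 + 4×D = 5468 + 4D
ΔH = Σ(broken) − Σ(formed) = (5932 + 2D) − (5468 + 4D) = +464 − 2D
Setting this equal to −494 kJ gives 2D = 958, so D = 479 kJ/mol.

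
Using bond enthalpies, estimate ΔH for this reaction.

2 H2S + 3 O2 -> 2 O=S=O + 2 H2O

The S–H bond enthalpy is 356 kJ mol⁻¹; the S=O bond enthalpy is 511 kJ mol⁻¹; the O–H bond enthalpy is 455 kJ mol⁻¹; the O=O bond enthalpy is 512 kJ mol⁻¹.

ΔH ≈ −904 kJ

Bonds broken (reactants):
  O=O: 3 × 512 = 1536
  S–H: 4 × 356 = 1424
  Σ(broken) = 2960 kJ
Bonds formed (products):
  O–H: 4 × 455 = 1820
  S=O: 4 × 511 = 2044
  Σ(formed) = 3864 kJ
ΔH = Σ(broken) − Σ(formed) = 2960 − 3864 = −904 kJ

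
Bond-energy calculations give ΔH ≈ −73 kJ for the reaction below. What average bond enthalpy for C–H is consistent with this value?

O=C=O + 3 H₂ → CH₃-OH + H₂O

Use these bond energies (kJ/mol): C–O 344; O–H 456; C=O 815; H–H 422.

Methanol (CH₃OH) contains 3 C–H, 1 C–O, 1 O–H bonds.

D(C–H) ≈ 419 kJ/mol

Let D be the C–H bond energy.
Σ(broken) = 2×815 + 3×422 = 2896
Σ(formed) = 3×D + 1×344 + 3×456 = 1712 + 3D
ΔH = Σ(broken) − Σ(formed) = (2896) − (1712 + 3D) = +1184 − 3D
Setting this equal to −73 kJ gives 3D = 1257, so D = 419 kJ/mol.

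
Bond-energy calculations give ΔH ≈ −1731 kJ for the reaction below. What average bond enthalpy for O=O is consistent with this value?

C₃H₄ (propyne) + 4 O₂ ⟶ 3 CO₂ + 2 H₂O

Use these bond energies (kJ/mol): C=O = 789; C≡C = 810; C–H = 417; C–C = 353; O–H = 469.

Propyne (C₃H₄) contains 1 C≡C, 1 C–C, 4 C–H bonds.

Let D be the O=O bond energy.
Σ(broken) = 1×810 + 1×353 + 4×417 + 4×D = 2831 + 4D
Σ(formed) = 6×789 + 4×469 = 6610
ΔH = Σ(broken) − Σ(formed) = (2831 + 4D) − (6610) = −3779 + 4D
Setting this equal to −1731 kJ gives 4D = 2048, so D = 512 kJ/mol.

D(O=O) ≈ 512 kJ/mol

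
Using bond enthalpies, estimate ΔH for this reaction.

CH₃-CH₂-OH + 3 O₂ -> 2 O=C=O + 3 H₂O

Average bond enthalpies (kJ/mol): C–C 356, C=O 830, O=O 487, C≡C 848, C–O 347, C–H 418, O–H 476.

ΔH ≈ −1446 kJ

Bonds broken (reactants):
  C–C: 1 × 356 = 356
  C–H: 5 × 418 = 2090
  C–O: 1 × 347 = 347
  O–H: 1 × 476 = 476
  O=O: 3 × 487 = 1461
  Σ(broken) = 4730 kJ
Bonds formed (products):
  C=O: 4 × 830 = 3320
  O–H: 6 × 476 = 2856
  Σ(formed) = 6176 kJ
ΔH = Σ(broken) − Σ(formed) = 4730 − 6176 = −1446 kJ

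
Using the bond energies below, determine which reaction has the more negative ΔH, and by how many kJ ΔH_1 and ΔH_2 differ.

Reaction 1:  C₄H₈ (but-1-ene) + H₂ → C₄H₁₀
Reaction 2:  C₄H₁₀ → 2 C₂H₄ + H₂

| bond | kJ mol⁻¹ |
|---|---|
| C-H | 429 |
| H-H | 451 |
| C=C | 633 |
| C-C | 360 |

Reaction 1:
  Bonds broken (reactants):
    C-C: 2 × 360 = 720
    C-H: 8 × 429 = 3432
    C=C: 1 × 633 = 633
    H-H: 1 × 451 = 451
    Σ(broken) = 5236 kJ
  Bonds formed (products):
    C-C: 3 × 360 = 1080
    C-H: 10 × 429 = 4290
    Σ(formed) = 5370 kJ
  ΔH_1 = 5236 − 5370 = −134 kJ
Reaction 2:
  Bonds broken (reactants):
    C-C: 3 × 360 = 1080
    C-H: 10 × 429 = 4290
    Σ(broken) = 5370 kJ
  Bonds formed (products):
    C-H: 8 × 429 = 3432
    C=C: 2 × 633 = 1266
    H-H: 1 × 451 = 451
    Σ(formed) = 5149 kJ
  ΔH_2 = 5370 − 5149 = +221 kJ
ΔH_1 − ΔH_2 = −355 kJ, so reaction 1 has the more negative ΔH; |ΔH_1 − ΔH_2| = 355 kJ.

Reaction 1, by 355 kJ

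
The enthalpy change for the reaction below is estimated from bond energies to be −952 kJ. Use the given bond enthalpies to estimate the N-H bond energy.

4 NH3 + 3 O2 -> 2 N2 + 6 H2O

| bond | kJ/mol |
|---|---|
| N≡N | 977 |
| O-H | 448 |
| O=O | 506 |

Let D be the N-H bond energy.
Σ(broken) = 12×D + 3×506 = 1518 + 12D
Σ(formed) = 2×977 + 12×448 = 7330
ΔH = Σ(broken) − Σ(formed) = (1518 + 12D) − (7330) = −5812 + 12D
Setting this equal to −952 kJ gives 12D = 4860, so D = 405 kJ/mol.

D(N-H) ≈ 405 kJ/mol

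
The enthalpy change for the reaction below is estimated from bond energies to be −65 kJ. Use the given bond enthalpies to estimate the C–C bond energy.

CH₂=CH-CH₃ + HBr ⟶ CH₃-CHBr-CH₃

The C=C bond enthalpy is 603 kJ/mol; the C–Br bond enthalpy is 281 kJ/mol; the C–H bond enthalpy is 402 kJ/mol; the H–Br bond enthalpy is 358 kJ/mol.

Let D be the C–C bond energy.
Σ(broken) = 1×D + 6×402 + 1×603 + 1×358 = 3373 + D
Σ(formed) = 1×281 + 2×D + 7×402 = 3095 + 2D
ΔH = Σ(broken) − Σ(formed) = (3373 + D) − (3095 + 2D) = +278 − D
Setting this equal to −65 kJ gives D = 343 kJ/mol.

D(C–C) ≈ 343 kJ/mol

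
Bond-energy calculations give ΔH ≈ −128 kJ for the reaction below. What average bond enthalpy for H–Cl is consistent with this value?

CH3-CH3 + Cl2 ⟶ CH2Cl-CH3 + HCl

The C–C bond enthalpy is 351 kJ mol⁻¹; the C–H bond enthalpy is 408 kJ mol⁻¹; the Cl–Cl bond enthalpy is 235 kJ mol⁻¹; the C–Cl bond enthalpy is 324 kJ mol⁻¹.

Let D be the H–Cl bond energy.
Σ(broken) = 1×351 + 6×408 + 1×235 = 3034
Σ(formed) = 1×351 + 1×324 + 5×408 + 1×D = 2715 + D
ΔH = Σ(broken) − Σ(formed) = (3034) − (2715 + D) = +319 − D
Setting this equal to −128 kJ gives D = 447 kJ/mol.

D(H–Cl) ≈ 447 kJ/mol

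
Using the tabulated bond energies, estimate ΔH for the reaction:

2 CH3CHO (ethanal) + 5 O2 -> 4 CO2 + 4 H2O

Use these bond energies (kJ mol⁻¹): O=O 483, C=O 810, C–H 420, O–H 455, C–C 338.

Bonds broken (reactants):
  C–C: 2 × 338 = 676
  C–H: 8 × 420 = 3360
  C=O: 2 × 810 = 1620
  O=O: 5 × 483 = 2415
  Σ(broken) = 8071 kJ
Bonds formed (products):
  C=O: 8 × 810 = 6480
  O–H: 8 × 455 = 3640
  Σ(formed) = 10120 kJ
ΔH = Σ(broken) − Σ(formed) = 8071 − 10120 = −2049 kJ

ΔH ≈ −2049 kJ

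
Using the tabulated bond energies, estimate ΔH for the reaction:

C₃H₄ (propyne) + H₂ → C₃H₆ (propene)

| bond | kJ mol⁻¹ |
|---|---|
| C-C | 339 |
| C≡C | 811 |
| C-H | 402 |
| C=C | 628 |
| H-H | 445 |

ΔH ≈ −176 kJ

Bonds broken (reactants):
  C≡C: 1 × 811 = 811
  C-C: 1 × 339 = 339
  C-H: 4 × 402 = 1608
  H-H: 1 × 445 = 445
  Σ(broken) = 3203 kJ
Bonds formed (products):
  C-C: 1 × 339 = 339
  C-H: 6 × 402 = 2412
  C=C: 1 × 628 = 628
  Σ(formed) = 3379 kJ
ΔH = Σ(broken) − Σ(formed) = 3203 − 3379 = −176 kJ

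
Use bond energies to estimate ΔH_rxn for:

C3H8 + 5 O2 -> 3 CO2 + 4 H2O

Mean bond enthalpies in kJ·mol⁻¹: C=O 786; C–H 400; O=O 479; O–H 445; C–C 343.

ΔH ≈ −1995 kJ

Bonds broken (reactants):
  C–C: 2 × 343 = 686
  C–H: 8 × 400 = 3200
  O=O: 5 × 479 = 2395
  Σ(broken) = 6281 kJ
Bonds formed (products):
  C=O: 6 × 786 = 4716
  O–H: 8 × 445 = 3560
  Σ(formed) = 8276 kJ
ΔH = Σ(broken) − Σ(formed) = 6281 − 8276 = −1995 kJ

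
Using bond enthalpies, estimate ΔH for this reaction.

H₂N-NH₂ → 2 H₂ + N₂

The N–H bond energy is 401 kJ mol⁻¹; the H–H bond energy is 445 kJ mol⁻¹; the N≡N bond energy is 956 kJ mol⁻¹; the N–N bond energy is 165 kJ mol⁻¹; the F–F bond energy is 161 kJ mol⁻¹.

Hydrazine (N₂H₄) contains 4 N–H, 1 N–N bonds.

ΔH ≈ −77 kJ

Bonds broken (reactants):
  N–H: 4 × 401 = 1604
  N–N: 1 × 165 = 165
  Σ(broken) = 1769 kJ
Bonds formed (products):
  H–H: 2 × 445 = 890
  N≡N: 1 × 956 = 956
  Σ(formed) = 1846 kJ
ΔH = Σ(broken) − Σ(formed) = 1769 − 1846 = −77 kJ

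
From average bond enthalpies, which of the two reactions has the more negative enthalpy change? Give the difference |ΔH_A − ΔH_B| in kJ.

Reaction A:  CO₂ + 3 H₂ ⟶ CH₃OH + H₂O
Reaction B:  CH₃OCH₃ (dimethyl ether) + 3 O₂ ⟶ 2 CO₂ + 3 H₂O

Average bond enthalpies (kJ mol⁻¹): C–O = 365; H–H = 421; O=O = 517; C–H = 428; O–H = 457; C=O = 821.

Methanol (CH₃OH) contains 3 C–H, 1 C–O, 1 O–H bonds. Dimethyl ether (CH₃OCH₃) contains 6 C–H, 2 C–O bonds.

Reaction A:
  Bonds broken (reactants):
    C=O: 2 × 821 = 1642
    H–H: 3 × 421 = 1263
    Σ(broken) = 2905 kJ
  Bonds formed (products):
    C–H: 3 × 428 = 1284
    C–O: 1 × 365 = 365
    O–H: 3 × 457 = 1371
    Σ(formed) = 3020 kJ
  ΔH_A = 2905 − 3020 = −115 kJ
Reaction B:
  Bonds broken (reactants):
    C–H: 6 × 428 = 2568
    C–O: 2 × 365 = 730
    O=O: 3 × 517 = 1551
    Σ(broken) = 4849 kJ
  Bonds formed (products):
    C=O: 4 × 821 = 3284
    O–H: 6 × 457 = 2742
    Σ(formed) = 6026 kJ
  ΔH_B = 4849 − 6026 = −1177 kJ
ΔH_A − ΔH_B = +1062 kJ, so reaction B has the more negative ΔH; |ΔH_A − ΔH_B| = 1062 kJ.

Reaction B, by 1062 kJ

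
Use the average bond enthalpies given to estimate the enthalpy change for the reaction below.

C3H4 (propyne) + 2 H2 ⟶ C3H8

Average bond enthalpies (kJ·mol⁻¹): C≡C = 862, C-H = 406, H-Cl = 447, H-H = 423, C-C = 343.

Bonds broken (reactants):
  C≡C: 1 × 862 = 862
  C-C: 1 × 343 = 343
  C-H: 4 × 406 = 1624
  H-H: 2 × 423 = 846
  Σ(broken) = 3675 kJ
Bonds formed (products):
  C-C: 2 × 343 = 686
  C-H: 8 × 406 = 3248
  Σ(formed) = 3934 kJ
ΔH = Σ(broken) − Σ(formed) = 3675 − 3934 = −259 kJ

ΔH ≈ −259 kJ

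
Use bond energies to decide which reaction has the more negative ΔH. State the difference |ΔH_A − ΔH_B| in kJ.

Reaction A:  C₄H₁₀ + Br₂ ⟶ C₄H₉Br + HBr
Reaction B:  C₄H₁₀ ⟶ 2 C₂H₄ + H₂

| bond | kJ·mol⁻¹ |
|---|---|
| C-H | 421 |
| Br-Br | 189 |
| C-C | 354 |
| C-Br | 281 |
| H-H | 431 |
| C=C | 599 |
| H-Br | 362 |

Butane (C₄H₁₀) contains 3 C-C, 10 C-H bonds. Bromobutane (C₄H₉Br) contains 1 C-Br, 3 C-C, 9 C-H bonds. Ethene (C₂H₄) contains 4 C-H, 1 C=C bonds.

Reaction A:
  Bonds broken (reactants):
    Br-Br: 1 × 189 = 189
    C-C: 3 × 354 = 1062
    C-H: 10 × 421 = 4210
    Σ(broken) = 5461 kJ
  Bonds formed (products):
    C-Br: 1 × 281 = 281
    C-C: 3 × 354 = 1062
    C-H: 9 × 421 = 3789
    H-Br: 1 × 362 = 362
    Σ(formed) = 5494 kJ
  ΔH_A = 5461 − 5494 = −33 kJ
Reaction B:
  Bonds broken (reactants):
    C-C: 3 × 354 = 1062
    C-H: 10 × 421 = 4210
    Σ(broken) = 5272 kJ
  Bonds formed (products):
    C-H: 8 × 421 = 3368
    C=C: 2 × 599 = 1198
    H-H: 1 × 431 = 431
    Σ(formed) = 4997 kJ
  ΔH_B = 5272 − 4997 = +275 kJ
ΔH_A − ΔH_B = −308 kJ, so reaction A has the more negative ΔH; |ΔH_A − ΔH_B| = 308 kJ.

Reaction A, by 308 kJ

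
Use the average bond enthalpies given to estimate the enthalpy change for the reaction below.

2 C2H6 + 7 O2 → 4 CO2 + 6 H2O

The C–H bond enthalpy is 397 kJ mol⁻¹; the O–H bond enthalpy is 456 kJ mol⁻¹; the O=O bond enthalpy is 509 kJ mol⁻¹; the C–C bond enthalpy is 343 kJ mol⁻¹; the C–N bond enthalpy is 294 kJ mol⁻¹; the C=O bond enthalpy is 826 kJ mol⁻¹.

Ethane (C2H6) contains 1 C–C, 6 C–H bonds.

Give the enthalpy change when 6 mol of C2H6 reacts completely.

ΔH = −9201 kJ

Bonds broken (reactants):
  C–C: 2 × 343 = 686
  C–H: 12 × 397 = 4764
  O=O: 7 × 509 = 3563
  Σ(broken) = 9013 kJ
Bonds formed (products):
  C=O: 8 × 826 = 6608
  O–H: 12 × 456 = 5472
  Σ(formed) = 12080 kJ
ΔH = Σ(broken) − Σ(formed) = 9013 − 12080 = −3067 kJ
For 3× the reaction as written: 3 × (−3067) = −9201 kJ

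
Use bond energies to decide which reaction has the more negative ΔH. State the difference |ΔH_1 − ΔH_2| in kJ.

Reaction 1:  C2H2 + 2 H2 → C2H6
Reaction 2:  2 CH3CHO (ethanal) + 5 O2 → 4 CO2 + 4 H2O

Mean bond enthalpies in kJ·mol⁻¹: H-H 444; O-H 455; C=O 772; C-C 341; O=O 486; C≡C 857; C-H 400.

Reaction 1:
  Bonds broken (reactants):
    C≡C: 1 × 857 = 857
    C-H: 2 × 400 = 800
    H-H: 2 × 444 = 888
    Σ(broken) = 2545 kJ
  Bonds formed (products):
    C-C: 1 × 341 = 341
    C-H: 6 × 400 = 2400
    Σ(formed) = 2741 kJ
  ΔH_1 = 2545 − 2741 = −196 kJ
Reaction 2:
  Bonds broken (reactants):
    C-C: 2 × 341 = 682
    C-H: 8 × 400 = 3200
    C=O: 2 × 772 = 1544
    O=O: 5 × 486 = 2430
    Σ(broken) = 7856 kJ
  Bonds formed (products):
    C=O: 8 × 772 = 6176
    O-H: 8 × 455 = 3640
    Σ(formed) = 9816 kJ
  ΔH_2 = 7856 − 9816 = −1960 kJ
ΔH_1 − ΔH_2 = +1764 kJ, so reaction 2 has the more negative ΔH; |ΔH_1 − ΔH_2| = 1764 kJ.

Reaction 2, by 1764 kJ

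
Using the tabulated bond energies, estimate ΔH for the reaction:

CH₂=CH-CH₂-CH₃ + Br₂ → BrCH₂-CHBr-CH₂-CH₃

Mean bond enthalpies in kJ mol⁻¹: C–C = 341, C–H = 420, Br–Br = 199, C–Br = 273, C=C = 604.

Bonds broken (reactants):
  Br–Br: 1 × 199 = 199
  C–C: 2 × 341 = 682
  C–H: 8 × 420 = 3360
  C=C: 1 × 604 = 604
  Σ(broken) = 4845 kJ
Bonds formed (products):
  C–Br: 2 × 273 = 546
  C–C: 3 × 341 = 1023
  C–H: 8 × 420 = 3360
  Σ(formed) = 4929 kJ
ΔH = Σ(broken) − Σ(formed) = 4845 − 4929 = −84 kJ

ΔH ≈ −84 kJ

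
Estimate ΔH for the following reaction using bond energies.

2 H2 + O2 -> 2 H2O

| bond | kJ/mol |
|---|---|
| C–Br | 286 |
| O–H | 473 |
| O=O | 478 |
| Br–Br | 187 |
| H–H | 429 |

ΔH ≈ −556 kJ

Bonds broken (reactants):
  H–H: 2 × 429 = 858
  O=O: 1 × 478 = 478
  Σ(broken) = 1336 kJ
Bonds formed (products):
  O–H: 4 × 473 = 1892
  Σ(formed) = 1892 kJ
ΔH = Σ(broken) − Σ(formed) = 1336 − 1892 = −556 kJ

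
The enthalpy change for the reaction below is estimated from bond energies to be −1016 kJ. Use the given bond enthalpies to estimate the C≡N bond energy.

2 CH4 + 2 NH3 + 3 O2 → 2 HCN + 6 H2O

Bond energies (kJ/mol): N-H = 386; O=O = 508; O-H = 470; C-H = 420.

D(C≡N) ≈ 868 kJ/mol

Let D be the C≡N bond energy.
Σ(broken) = 8×420 + 6×386 + 3×508 = 7200
Σ(formed) = 2×D + 2×420 + 12×470 = 6480 + 2D
ΔH = Σ(broken) − Σ(formed) = (7200) − (6480 + 2D) = +720 − 2D
Setting this equal to −1016 kJ gives 2D = 1736, so D = 868 kJ/mol.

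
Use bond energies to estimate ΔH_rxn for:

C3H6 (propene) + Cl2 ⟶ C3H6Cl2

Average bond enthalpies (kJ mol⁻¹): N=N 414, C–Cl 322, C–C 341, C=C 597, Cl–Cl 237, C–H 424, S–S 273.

Bonds broken (reactants):
  C–C: 1 × 341 = 341
  C–H: 6 × 424 = 2544
  C=C: 1 × 597 = 597
  Cl–Cl: 1 × 237 = 237
  Σ(broken) = 3719 kJ
Bonds formed (products):
  C–C: 2 × 341 = 682
  C–Cl: 2 × 322 = 644
  C–H: 6 × 424 = 2544
  Σ(formed) = 3870 kJ
ΔH = Σ(broken) − Σ(formed) = 3719 − 3870 = −151 kJ

ΔH ≈ −151 kJ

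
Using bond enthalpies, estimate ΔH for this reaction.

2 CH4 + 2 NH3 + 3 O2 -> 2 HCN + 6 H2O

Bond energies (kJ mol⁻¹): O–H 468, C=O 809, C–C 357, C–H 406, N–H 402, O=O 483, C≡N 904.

ΔH ≈ −1127 kJ

Bonds broken (reactants):
  C–H: 8 × 406 = 3248
  N–H: 6 × 402 = 2412
  O=O: 3 × 483 = 1449
  Σ(broken) = 7109 kJ
Bonds formed (products):
  C≡N: 2 × 904 = 1808
  C–H: 2 × 406 = 812
  O–H: 12 × 468 = 5616
  Σ(formed) = 8236 kJ
ΔH = Σ(broken) − Σ(formed) = 7109 − 8236 = −1127 kJ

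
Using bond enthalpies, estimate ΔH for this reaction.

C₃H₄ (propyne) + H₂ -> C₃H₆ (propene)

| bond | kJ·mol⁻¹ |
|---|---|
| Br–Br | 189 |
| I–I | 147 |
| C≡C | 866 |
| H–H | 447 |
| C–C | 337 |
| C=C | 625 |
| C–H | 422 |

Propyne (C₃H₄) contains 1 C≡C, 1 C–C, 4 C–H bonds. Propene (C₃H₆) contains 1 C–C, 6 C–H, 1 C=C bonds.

ΔH ≈ −156 kJ

Bonds broken (reactants):
  C≡C: 1 × 866 = 866
  C–C: 1 × 337 = 337
  C–H: 4 × 422 = 1688
  H–H: 1 × 447 = 447
  Σ(broken) = 3338 kJ
Bonds formed (products):
  C–C: 1 × 337 = 337
  C–H: 6 × 422 = 2532
  C=C: 1 × 625 = 625
  Σ(formed) = 3494 kJ
ΔH = Σ(broken) − Σ(formed) = 3338 − 3494 = −156 kJ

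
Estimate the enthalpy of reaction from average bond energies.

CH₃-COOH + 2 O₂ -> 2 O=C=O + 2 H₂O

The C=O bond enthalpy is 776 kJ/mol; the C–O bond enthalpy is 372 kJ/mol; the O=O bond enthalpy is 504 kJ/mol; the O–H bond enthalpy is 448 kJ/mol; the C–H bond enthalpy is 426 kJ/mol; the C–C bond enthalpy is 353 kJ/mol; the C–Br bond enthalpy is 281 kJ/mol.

Bonds broken (reactants):
  C–C: 1 × 353 = 353
  C–H: 3 × 426 = 1278
  C–O: 1 × 372 = 372
  C=O: 1 × 776 = 776
  O–H: 1 × 448 = 448
  O=O: 2 × 504 = 1008
  Σ(broken) = 4235 kJ
Bonds formed (products):
  C=O: 4 × 776 = 3104
  O–H: 4 × 448 = 1792
  Σ(formed) = 4896 kJ
ΔH = Σ(broken) − Σ(formed) = 4235 − 4896 = −661 kJ

ΔH ≈ −661 kJ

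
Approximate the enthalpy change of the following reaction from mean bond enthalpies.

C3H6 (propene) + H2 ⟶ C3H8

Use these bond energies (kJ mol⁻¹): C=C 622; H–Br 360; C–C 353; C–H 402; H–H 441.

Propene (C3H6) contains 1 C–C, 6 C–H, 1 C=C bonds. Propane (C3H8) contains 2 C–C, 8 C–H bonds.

ΔH ≈ −94 kJ

Bonds broken (reactants):
  C–C: 1 × 353 = 353
  C–H: 6 × 402 = 2412
  C=C: 1 × 622 = 622
  H–H: 1 × 441 = 441
  Σ(broken) = 3828 kJ
Bonds formed (products):
  C–C: 2 × 353 = 706
  C–H: 8 × 402 = 3216
  Σ(formed) = 3922 kJ
ΔH = Σ(broken) − Σ(formed) = 3828 − 3922 = −94 kJ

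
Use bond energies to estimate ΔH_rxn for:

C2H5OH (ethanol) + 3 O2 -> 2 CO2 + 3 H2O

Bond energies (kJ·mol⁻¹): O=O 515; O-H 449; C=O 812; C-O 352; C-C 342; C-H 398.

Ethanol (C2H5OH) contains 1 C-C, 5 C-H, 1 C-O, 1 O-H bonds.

Bonds broken (reactants):
  C-C: 1 × 342 = 342
  C-H: 5 × 398 = 1990
  C-O: 1 × 352 = 352
  O-H: 1 × 449 = 449
  O=O: 3 × 515 = 1545
  Σ(broken) = 4678 kJ
Bonds formed (products):
  C=O: 4 × 812 = 3248
  O-H: 6 × 449 = 2694
  Σ(formed) = 5942 kJ
ΔH = Σ(broken) − Σ(formed) = 4678 − 5942 = −1264 kJ

ΔH ≈ −1264 kJ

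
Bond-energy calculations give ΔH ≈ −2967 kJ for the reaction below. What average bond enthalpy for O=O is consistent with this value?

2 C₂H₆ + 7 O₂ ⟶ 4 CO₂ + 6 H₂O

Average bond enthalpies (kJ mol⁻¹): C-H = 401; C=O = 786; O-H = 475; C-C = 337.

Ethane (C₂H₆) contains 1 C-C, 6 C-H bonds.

D(O=O) ≈ 505 kJ/mol

Let D be the O=O bond energy.
Σ(broken) = 2×337 + 12×401 + 7×D = 5486 + 7D
Σ(formed) = 8×786 + 12×475 = 11988
ΔH = Σ(broken) − Σ(formed) = (5486 + 7D) − (11988) = −6502 + 7D
Setting this equal to −2967 kJ gives 7D = 3535, so D = 505 kJ/mol.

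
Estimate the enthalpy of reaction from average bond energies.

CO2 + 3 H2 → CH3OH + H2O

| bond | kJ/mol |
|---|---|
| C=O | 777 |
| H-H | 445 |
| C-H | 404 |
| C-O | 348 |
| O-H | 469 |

Bonds broken (reactants):
  C=O: 2 × 777 = 1554
  H-H: 3 × 445 = 1335
  Σ(broken) = 2889 kJ
Bonds formed (products):
  C-H: 3 × 404 = 1212
  C-O: 1 × 348 = 348
  O-H: 3 × 469 = 1407
  Σ(formed) = 2967 kJ
ΔH = Σ(broken) − Σ(formed) = 2889 − 2967 = −78 kJ

ΔH ≈ −78 kJ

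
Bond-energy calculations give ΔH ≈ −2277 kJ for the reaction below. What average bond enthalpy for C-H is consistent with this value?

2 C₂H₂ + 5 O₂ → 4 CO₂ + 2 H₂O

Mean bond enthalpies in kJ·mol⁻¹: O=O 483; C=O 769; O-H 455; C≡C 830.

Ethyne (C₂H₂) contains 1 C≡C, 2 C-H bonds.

D(C-H) ≈ 405 kJ/mol

Let D be the C-H bond energy.
Σ(broken) = 2×830 + 4×D + 5×483 = 4075 + 4D
Σ(formed) = 8×769 + 4×455 = 7972
ΔH = Σ(broken) − Σ(formed) = (4075 + 4D) − (7972) = −3897 + 4D
Setting this equal to −2277 kJ gives 4D = 1620, so D = 405 kJ/mol.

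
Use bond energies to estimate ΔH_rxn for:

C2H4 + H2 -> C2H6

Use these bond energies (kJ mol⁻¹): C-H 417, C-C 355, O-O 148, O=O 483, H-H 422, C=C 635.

ΔH ≈ −132 kJ

Bonds broken (reactants):
  C-H: 4 × 417 = 1668
  C=C: 1 × 635 = 635
  H-H: 1 × 422 = 422
  Σ(broken) = 2725 kJ
Bonds formed (products):
  C-C: 1 × 355 = 355
  C-H: 6 × 417 = 2502
  Σ(formed) = 2857 kJ
ΔH = Σ(broken) − Σ(formed) = 2725 − 2857 = −132 kJ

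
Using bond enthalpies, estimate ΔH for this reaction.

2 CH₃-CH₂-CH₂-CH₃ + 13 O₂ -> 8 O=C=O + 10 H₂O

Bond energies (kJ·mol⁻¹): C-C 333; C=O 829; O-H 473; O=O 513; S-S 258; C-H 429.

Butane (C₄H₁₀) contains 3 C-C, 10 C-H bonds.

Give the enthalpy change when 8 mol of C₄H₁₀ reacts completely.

Bonds broken (reactants):
  C-C: 6 × 333 = 1998
  C-H: 20 × 429 = 8580
  O=O: 13 × 513 = 6669
  Σ(broken) = 17247 kJ
Bonds formed (products):
  C=O: 16 × 829 = 13264
  O-H: 20 × 473 = 9460
  Σ(formed) = 22724 kJ
ΔH = Σ(broken) − Σ(formed) = 17247 − 22724 = −5477 kJ
For 4× the reaction as written: 4 × (−5477) = −21908 kJ

ΔH = −21908 kJ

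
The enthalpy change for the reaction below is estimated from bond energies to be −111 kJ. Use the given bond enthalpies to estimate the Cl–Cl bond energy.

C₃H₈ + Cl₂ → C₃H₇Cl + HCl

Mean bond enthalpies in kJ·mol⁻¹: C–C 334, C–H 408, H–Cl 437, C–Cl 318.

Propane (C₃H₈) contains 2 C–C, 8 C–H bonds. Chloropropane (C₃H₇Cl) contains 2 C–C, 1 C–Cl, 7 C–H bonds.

Let D be the Cl–Cl bond energy.
Σ(broken) = 2×334 + 8×408 + 1×D = 3932 + D
Σ(formed) = 2×334 + 1×318 + 7×408 + 1×437 = 4279
ΔH = Σ(broken) − Σ(formed) = (3932 + D) − (4279) = −347 + D
Setting this equal to −111 kJ gives D = 236 kJ/mol.

D(Cl–Cl) ≈ 236 kJ/mol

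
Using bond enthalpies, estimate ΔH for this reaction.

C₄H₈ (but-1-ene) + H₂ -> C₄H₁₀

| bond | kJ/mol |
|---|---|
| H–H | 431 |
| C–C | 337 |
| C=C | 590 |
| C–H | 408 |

Bonds broken (reactants):
  C–C: 2 × 337 = 674
  C–H: 8 × 408 = 3264
  C=C: 1 × 590 = 590
  H–H: 1 × 431 = 431
  Σ(broken) = 4959 kJ
Bonds formed (products):
  C–C: 3 × 337 = 1011
  C–H: 10 × 408 = 4080
  Σ(formed) = 5091 kJ
ΔH = Σ(broken) − Σ(formed) = 4959 − 5091 = −132 kJ

ΔH ≈ −132 kJ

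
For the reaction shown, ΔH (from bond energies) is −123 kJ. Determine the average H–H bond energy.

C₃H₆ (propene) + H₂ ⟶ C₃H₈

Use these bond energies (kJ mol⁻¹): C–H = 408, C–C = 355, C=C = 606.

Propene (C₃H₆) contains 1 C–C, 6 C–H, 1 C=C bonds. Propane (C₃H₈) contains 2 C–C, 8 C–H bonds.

Let D be the H–H bond energy.
Σ(broken) = 1×355 + 6×408 + 1×606 + 1×D = 3409 + D
Σ(formed) = 2×355 + 8×408 = 3974
ΔH = Σ(broken) − Σ(formed) = (3409 + D) − (3974) = −565 + D
Setting this equal to −123 kJ gives D = 442 kJ/mol.

D(H–H) ≈ 442 kJ/mol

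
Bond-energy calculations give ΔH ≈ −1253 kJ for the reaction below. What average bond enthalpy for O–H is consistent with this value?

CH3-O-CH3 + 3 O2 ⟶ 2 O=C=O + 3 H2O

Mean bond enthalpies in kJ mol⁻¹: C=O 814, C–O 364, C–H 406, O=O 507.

D(O–H) ≈ 447 kJ/mol

Let D be the O–H bond energy.
Σ(broken) = 6×406 + 2×364 + 3×507 = 4685
Σ(formed) = 4×814 + 6×D = 3256 + 6D
ΔH = Σ(broken) − Σ(formed) = (4685) − (3256 + 6D) = +1429 − 6D
Setting this equal to −1253 kJ gives 6D = 2682, so D = 447 kJ/mol.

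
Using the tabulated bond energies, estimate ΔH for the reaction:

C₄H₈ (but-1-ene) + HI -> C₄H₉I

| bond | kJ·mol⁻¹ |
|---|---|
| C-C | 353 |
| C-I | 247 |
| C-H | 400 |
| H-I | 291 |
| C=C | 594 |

ΔH ≈ −115 kJ

Bonds broken (reactants):
  C-C: 2 × 353 = 706
  C-H: 8 × 400 = 3200
  C=C: 1 × 594 = 594
  H-I: 1 × 291 = 291
  Σ(broken) = 4791 kJ
Bonds formed (products):
  C-C: 3 × 353 = 1059
  C-H: 9 × 400 = 3600
  C-I: 1 × 247 = 247
  Σ(formed) = 4906 kJ
ΔH = Σ(broken) − Σ(formed) = 4791 − 4906 = −115 kJ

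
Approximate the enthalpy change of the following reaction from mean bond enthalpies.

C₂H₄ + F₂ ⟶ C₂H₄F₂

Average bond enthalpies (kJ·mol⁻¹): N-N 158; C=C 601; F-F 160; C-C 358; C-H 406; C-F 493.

Bonds broken (reactants):
  C-H: 4 × 406 = 1624
  C=C: 1 × 601 = 601
  F-F: 1 × 160 = 160
  Σ(broken) = 2385 kJ
Bonds formed (products):
  C-C: 1 × 358 = 358
  C-F: 2 × 493 = 986
  C-H: 4 × 406 = 1624
  Σ(formed) = 2968 kJ
ΔH = Σ(broken) − Σ(formed) = 2385 − 2968 = −583 kJ

ΔH ≈ −583 kJ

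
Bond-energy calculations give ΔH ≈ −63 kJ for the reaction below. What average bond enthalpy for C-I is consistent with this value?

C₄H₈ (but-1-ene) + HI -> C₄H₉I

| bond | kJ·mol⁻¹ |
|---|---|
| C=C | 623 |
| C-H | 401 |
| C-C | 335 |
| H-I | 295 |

D(C-I) ≈ 245 kJ/mol

Let D be the C-I bond energy.
Σ(broken) = 2×335 + 8×401 + 1×623 + 1×295 = 4796
Σ(formed) = 3×335 + 9×401 + 1×D = 4614 + D
ΔH = Σ(broken) − Σ(formed) = (4796) − (4614 + D) = +182 − D
Setting this equal to −63 kJ gives D = 245 kJ/mol.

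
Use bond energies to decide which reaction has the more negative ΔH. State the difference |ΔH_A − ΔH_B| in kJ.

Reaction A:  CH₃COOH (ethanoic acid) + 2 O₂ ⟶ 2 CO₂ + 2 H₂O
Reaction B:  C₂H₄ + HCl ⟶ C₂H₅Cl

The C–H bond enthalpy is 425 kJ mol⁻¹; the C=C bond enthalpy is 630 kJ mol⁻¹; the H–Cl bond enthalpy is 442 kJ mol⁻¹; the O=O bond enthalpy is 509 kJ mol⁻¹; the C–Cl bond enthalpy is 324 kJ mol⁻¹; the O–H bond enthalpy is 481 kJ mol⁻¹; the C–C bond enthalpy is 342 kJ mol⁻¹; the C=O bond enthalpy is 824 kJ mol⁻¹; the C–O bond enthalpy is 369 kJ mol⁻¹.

Reaction A:
  Bonds broken (reactants):
    C–C: 1 × 342 = 342
    C–H: 3 × 425 = 1275
    C–O: 1 × 369 = 369
    C=O: 1 × 824 = 824
    O–H: 1 × 481 = 481
    O=O: 2 × 509 = 1018
    Σ(broken) = 4309 kJ
  Bonds formed (products):
    C=O: 4 × 824 = 3296
    O–H: 4 × 481 = 1924
    Σ(formed) = 5220 kJ
  ΔH_A = 4309 − 5220 = −911 kJ
Reaction B:
  Bonds broken (reactants):
    C–H: 4 × 425 = 1700
    C=C: 1 × 630 = 630
    H–Cl: 1 × 442 = 442
    Σ(broken) = 2772 kJ
  Bonds formed (products):
    C–C: 1 × 342 = 342
    C–Cl: 1 × 324 = 324
    C–H: 5 × 425 = 2125
    Σ(formed) = 2791 kJ
  ΔH_B = 2772 − 2791 = −19 kJ
ΔH_A − ΔH_B = −892 kJ, so reaction A has the more negative ΔH; |ΔH_A − ΔH_B| = 892 kJ.

Reaction A, by 892 kJ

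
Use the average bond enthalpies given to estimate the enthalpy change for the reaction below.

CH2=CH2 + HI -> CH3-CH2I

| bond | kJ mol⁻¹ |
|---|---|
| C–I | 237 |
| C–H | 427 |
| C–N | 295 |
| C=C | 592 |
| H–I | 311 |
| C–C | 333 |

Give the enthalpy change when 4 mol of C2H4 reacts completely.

ΔH = −376 kJ

Bonds broken (reactants):
  C–H: 4 × 427 = 1708
  C=C: 1 × 592 = 592
  H–I: 1 × 311 = 311
  Σ(broken) = 2611 kJ
Bonds formed (products):
  C–C: 1 × 333 = 333
  C–H: 5 × 427 = 2135
  C–I: 1 × 237 = 237
  Σ(formed) = 2705 kJ
ΔH = Σ(broken) − Σ(formed) = 2611 − 2705 = −94 kJ
For 4× the reaction as written: 4 × (−94) = −376 kJ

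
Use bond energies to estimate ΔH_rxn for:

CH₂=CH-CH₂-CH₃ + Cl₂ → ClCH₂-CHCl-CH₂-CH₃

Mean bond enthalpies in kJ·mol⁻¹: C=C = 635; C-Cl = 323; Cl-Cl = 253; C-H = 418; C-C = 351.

ΔH ≈ −109 kJ

Bonds broken (reactants):
  C-C: 2 × 351 = 702
  C-H: 8 × 418 = 3344
  C=C: 1 × 635 = 635
  Cl-Cl: 1 × 253 = 253
  Σ(broken) = 4934 kJ
Bonds formed (products):
  C-C: 3 × 351 = 1053
  C-Cl: 2 × 323 = 646
  C-H: 8 × 418 = 3344
  Σ(formed) = 5043 kJ
ΔH = Σ(broken) − Σ(formed) = 4934 − 5043 = −109 kJ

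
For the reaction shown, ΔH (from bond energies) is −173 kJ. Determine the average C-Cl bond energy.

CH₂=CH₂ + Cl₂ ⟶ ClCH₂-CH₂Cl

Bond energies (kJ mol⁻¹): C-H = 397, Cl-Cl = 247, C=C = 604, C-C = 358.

D(C-Cl) ≈ 333 kJ/mol

Let D be the C-Cl bond energy.
Σ(broken) = 4×397 + 1×604 + 1×247 = 2439
Σ(formed) = 1×358 + 2×D + 4×397 = 1946 + 2D
ΔH = Σ(broken) − Σ(formed) = (2439) − (1946 + 2D) = +493 − 2D
Setting this equal to −173 kJ gives 2D = 666, so D = 333 kJ/mol.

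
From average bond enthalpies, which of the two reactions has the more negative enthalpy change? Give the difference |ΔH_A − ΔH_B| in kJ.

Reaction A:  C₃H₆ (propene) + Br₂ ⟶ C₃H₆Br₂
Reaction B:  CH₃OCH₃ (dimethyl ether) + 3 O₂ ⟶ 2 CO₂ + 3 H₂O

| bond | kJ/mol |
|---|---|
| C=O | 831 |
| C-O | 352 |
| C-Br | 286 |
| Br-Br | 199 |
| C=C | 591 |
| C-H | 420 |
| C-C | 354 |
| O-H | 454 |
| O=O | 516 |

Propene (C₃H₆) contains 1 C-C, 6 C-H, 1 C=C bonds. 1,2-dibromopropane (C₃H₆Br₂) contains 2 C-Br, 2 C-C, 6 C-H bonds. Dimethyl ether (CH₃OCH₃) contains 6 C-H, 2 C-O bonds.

Reaction B, by 1140 kJ

Reaction A:
  Bonds broken (reactants):
    Br-Br: 1 × 199 = 199
    C-C: 1 × 354 = 354
    C-H: 6 × 420 = 2520
    C=C: 1 × 591 = 591
    Σ(broken) = 3664 kJ
  Bonds formed (products):
    C-Br: 2 × 286 = 572
    C-C: 2 × 354 = 708
    C-H: 6 × 420 = 2520
    Σ(formed) = 3800 kJ
  ΔH_A = 3664 − 3800 = −136 kJ
Reaction B:
  Bonds broken (reactants):
    C-H: 6 × 420 = 2520
    C-O: 2 × 352 = 704
    O=O: 3 × 516 = 1548
    Σ(broken) = 4772 kJ
  Bonds formed (products):
    C=O: 4 × 831 = 3324
    O-H: 6 × 454 = 2724
    Σ(formed) = 6048 kJ
  ΔH_B = 4772 − 6048 = −1276 kJ
ΔH_A − ΔH_B = +1140 kJ, so reaction B has the more negative ΔH; |ΔH_A − ΔH_B| = 1140 kJ.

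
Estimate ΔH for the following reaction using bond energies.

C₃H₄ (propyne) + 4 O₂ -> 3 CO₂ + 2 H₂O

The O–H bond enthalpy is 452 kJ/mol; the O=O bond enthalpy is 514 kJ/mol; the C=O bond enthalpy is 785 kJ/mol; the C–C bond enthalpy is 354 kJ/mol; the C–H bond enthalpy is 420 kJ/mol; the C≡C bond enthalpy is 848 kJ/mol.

Bonds broken (reactants):
  C≡C: 1 × 848 = 848
  C–C: 1 × 354 = 354
  C–H: 4 × 420 = 1680
  O=O: 4 × 514 = 2056
  Σ(broken) = 4938 kJ
Bonds formed (products):
  C=O: 6 × 785 = 4710
  O–H: 4 × 452 = 1808
  Σ(formed) = 6518 kJ
ΔH = Σ(broken) − Σ(formed) = 4938 − 6518 = −1580 kJ

ΔH ≈ −1580 kJ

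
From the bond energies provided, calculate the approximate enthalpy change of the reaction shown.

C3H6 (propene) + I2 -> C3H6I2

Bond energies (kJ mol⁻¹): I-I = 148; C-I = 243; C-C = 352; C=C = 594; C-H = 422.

ΔH ≈ −96 kJ

Bonds broken (reactants):
  C-C: 1 × 352 = 352
  C-H: 6 × 422 = 2532
  C=C: 1 × 594 = 594
  I-I: 1 × 148 = 148
  Σ(broken) = 3626 kJ
Bonds formed (products):
  C-C: 2 × 352 = 704
  C-H: 6 × 422 = 2532
  C-I: 2 × 243 = 486
  Σ(formed) = 3722 kJ
ΔH = Σ(broken) − Σ(formed) = 3626 − 3722 = −96 kJ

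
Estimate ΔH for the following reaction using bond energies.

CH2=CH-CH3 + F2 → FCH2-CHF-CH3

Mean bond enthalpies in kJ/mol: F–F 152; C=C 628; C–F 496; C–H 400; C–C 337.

ΔH ≈ −549 kJ

Bonds broken (reactants):
  C–C: 1 × 337 = 337
  C–H: 6 × 400 = 2400
  C=C: 1 × 628 = 628
  F–F: 1 × 152 = 152
  Σ(broken) = 3517 kJ
Bonds formed (products):
  C–C: 2 × 337 = 674
  C–F: 2 × 496 = 992
  C–H: 6 × 400 = 2400
  Σ(formed) = 4066 kJ
ΔH = Σ(broken) − Σ(formed) = 3517 − 4066 = −549 kJ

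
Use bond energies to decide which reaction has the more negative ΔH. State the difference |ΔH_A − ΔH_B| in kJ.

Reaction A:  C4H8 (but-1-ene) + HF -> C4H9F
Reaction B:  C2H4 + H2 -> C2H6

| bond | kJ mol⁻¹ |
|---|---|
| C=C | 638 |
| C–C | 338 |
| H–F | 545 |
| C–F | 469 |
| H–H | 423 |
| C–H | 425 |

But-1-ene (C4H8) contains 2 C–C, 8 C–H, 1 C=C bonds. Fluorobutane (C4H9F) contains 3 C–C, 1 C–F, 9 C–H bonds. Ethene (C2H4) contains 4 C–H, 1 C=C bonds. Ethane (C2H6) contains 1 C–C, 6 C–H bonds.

Reaction A:
  Bonds broken (reactants):
    C–C: 2 × 338 = 676
    C–H: 8 × 425 = 3400
    C=C: 1 × 638 = 638
    H–F: 1 × 545 = 545
    Σ(broken) = 5259 kJ
  Bonds formed (products):
    C–C: 3 × 338 = 1014
    C–F: 1 × 469 = 469
    C–H: 9 × 425 = 3825
    Σ(formed) = 5308 kJ
  ΔH_A = 5259 − 5308 = −49 kJ
Reaction B:
  Bonds broken (reactants):
    C–H: 4 × 425 = 1700
    C=C: 1 × 638 = 638
    H–H: 1 × 423 = 423
    Σ(broken) = 2761 kJ
  Bonds formed (products):
    C–C: 1 × 338 = 338
    C–H: 6 × 425 = 2550
    Σ(formed) = 2888 kJ
  ΔH_B = 2761 − 2888 = −127 kJ
ΔH_A − ΔH_B = +78 kJ, so reaction B has the more negative ΔH; |ΔH_A − ΔH_B| = 78 kJ.

Reaction B, by 78 kJ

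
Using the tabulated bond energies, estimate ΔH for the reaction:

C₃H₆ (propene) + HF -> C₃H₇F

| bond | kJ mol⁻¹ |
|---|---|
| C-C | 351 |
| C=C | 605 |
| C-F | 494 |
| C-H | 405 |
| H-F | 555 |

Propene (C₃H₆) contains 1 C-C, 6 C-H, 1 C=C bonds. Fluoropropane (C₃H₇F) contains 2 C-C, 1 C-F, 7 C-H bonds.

ΔH ≈ −90 kJ

Bonds broken (reactants):
  C-C: 1 × 351 = 351
  C-H: 6 × 405 = 2430
  C=C: 1 × 605 = 605
  H-F: 1 × 555 = 555
  Σ(broken) = 3941 kJ
Bonds formed (products):
  C-C: 2 × 351 = 702
  C-F: 1 × 494 = 494
  C-H: 7 × 405 = 2835
  Σ(formed) = 4031 kJ
ΔH = Σ(broken) − Σ(formed) = 3941 − 4031 = −90 kJ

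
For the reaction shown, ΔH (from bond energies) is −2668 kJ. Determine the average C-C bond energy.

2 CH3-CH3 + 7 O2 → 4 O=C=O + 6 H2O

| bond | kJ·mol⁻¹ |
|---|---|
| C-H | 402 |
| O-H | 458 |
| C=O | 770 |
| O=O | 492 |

D(C-C) ≈ 360 kJ/mol

Let D be the C-C bond energy.
Σ(broken) = 2×D + 12×402 + 7×492 = 8268 + 2D
Σ(formed) = 8×770 + 12×458 = 11656
ΔH = Σ(broken) − Σ(formed) = (8268 + 2D) − (11656) = −3388 + 2D
Setting this equal to −2668 kJ gives 2D = 720, so D = 360 kJ/mol.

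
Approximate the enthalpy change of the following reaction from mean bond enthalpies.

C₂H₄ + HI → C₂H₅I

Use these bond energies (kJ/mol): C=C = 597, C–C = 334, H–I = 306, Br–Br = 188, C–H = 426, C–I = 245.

Bonds broken (reactants):
  C–H: 4 × 426 = 1704
  C=C: 1 × 597 = 597
  H–I: 1 × 306 = 306
  Σ(broken) = 2607 kJ
Bonds formed (products):
  C–C: 1 × 334 = 334
  C–H: 5 × 426 = 2130
  C–I: 1 × 245 = 245
  Σ(formed) = 2709 kJ
ΔH = Σ(broken) − Σ(formed) = 2607 − 2709 = −102 kJ

ΔH ≈ −102 kJ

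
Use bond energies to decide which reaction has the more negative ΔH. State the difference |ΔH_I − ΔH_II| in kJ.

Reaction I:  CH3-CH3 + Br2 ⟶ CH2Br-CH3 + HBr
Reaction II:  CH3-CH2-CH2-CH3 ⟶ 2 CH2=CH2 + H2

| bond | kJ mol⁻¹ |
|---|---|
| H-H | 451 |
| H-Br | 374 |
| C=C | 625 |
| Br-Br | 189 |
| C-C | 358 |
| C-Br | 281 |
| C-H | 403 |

Reaction I, by 242 kJ

Reaction I:
  Bonds broken (reactants):
    Br-Br: 1 × 189 = 189
    C-C: 1 × 358 = 358
    C-H: 6 × 403 = 2418
    Σ(broken) = 2965 kJ
  Bonds formed (products):
    C-Br: 1 × 281 = 281
    C-C: 1 × 358 = 358
    C-H: 5 × 403 = 2015
    H-Br: 1 × 374 = 374
    Σ(formed) = 3028 kJ
  ΔH_I = 2965 − 3028 = −63 kJ
Reaction II:
  Bonds broken (reactants):
    C-C: 3 × 358 = 1074
    C-H: 10 × 403 = 4030
    Σ(broken) = 5104 kJ
  Bonds formed (products):
    C-H: 8 × 403 = 3224
    C=C: 2 × 625 = 1250
    H-H: 1 × 451 = 451
    Σ(formed) = 4925 kJ
  ΔH_II = 5104 − 4925 = +179 kJ
ΔH_I − ΔH_II = −242 kJ, so reaction I has the more negative ΔH; |ΔH_I − ΔH_II| = 242 kJ.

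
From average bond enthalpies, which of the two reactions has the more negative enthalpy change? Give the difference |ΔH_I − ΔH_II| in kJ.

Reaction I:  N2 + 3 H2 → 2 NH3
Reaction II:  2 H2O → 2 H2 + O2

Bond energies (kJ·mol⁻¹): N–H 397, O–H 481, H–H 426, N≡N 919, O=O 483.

Reaction I:
  Bonds broken (reactants):
    H–H: 3 × 426 = 1278
    N≡N: 1 × 919 = 919
    Σ(broken) = 2197 kJ
  Bonds formed (products):
    N–H: 6 × 397 = 2382
    Σ(formed) = 2382 kJ
  ΔH_I = 2197 − 2382 = −185 kJ
Reaction II:
  Bonds broken (reactants):
    O–H: 4 × 481 = 1924
    Σ(broken) = 1924 kJ
  Bonds formed (products):
    H–H: 2 × 426 = 852
    O=O: 1 × 483 = 483
    Σ(formed) = 1335 kJ
  ΔH_II = 1924 − 1335 = +589 kJ
ΔH_I − ΔH_II = −774 kJ, so reaction I has the more negative ΔH; |ΔH_I − ΔH_II| = 774 kJ.

Reaction I, by 774 kJ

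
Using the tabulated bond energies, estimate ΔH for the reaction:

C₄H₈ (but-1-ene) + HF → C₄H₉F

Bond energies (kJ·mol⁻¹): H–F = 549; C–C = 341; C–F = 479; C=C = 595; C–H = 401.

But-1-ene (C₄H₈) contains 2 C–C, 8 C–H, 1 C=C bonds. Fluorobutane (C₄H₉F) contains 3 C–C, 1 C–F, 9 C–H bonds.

Bonds broken (reactants):
  C–C: 2 × 341 = 682
  C–H: 8 × 401 = 3208
  C=C: 1 × 595 = 595
  H–F: 1 × 549 = 549
  Σ(broken) = 5034 kJ
Bonds formed (products):
  C–C: 3 × 341 = 1023
  C–F: 1 × 479 = 479
  C–H: 9 × 401 = 3609
  Σ(formed) = 5111 kJ
ΔH = Σ(broken) − Σ(formed) = 5034 − 5111 = −77 kJ

ΔH ≈ −77 kJ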